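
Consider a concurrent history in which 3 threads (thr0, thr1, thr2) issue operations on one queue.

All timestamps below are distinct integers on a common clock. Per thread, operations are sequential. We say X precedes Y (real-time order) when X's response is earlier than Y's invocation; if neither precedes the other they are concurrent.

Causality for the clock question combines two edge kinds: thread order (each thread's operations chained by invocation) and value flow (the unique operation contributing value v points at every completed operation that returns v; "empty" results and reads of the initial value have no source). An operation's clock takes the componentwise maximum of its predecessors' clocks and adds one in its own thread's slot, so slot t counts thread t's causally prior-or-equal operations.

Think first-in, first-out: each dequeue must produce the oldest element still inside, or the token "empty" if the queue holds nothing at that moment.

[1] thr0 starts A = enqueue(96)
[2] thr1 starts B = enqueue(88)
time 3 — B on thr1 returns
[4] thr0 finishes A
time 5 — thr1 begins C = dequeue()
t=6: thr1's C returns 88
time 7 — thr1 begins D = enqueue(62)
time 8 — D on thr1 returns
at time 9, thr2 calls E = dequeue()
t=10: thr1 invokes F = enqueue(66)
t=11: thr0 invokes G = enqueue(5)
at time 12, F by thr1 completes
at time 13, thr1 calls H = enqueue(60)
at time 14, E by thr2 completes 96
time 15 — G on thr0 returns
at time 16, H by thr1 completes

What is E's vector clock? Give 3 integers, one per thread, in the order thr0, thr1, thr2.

B (invocation 2): nothing precedes it; thr1's component alone gives (0, 1, 0)
A (invocation 1): nothing precedes it; thr0's component alone gives (1, 0, 0)
C, invoked 5, takes VC(B)=(0, 1, 0) under max, adds 1 for thr1 → (0, 2, 0)
E, invoked 9, takes VC(A)=(1, 0, 0) under max, adds 1 for thr2 → (1, 0, 1)
G, invoked 11, takes VC(A)=(1, 0, 0) under max, adds 1 for thr0 → (2, 0, 0)
D, invoked 7, takes VC(C)=(0, 2, 0) under max, adds 1 for thr1 → (0, 3, 0)
F, invoked 10, takes VC(D)=(0, 3, 0) under max, adds 1 for thr1 → (0, 4, 0)
H, invoked 13, takes VC(F)=(0, 4, 0) under max, adds 1 for thr1 → (0, 5, 0)
target: VC(E) = (1, 0, 1)

(1, 0, 1)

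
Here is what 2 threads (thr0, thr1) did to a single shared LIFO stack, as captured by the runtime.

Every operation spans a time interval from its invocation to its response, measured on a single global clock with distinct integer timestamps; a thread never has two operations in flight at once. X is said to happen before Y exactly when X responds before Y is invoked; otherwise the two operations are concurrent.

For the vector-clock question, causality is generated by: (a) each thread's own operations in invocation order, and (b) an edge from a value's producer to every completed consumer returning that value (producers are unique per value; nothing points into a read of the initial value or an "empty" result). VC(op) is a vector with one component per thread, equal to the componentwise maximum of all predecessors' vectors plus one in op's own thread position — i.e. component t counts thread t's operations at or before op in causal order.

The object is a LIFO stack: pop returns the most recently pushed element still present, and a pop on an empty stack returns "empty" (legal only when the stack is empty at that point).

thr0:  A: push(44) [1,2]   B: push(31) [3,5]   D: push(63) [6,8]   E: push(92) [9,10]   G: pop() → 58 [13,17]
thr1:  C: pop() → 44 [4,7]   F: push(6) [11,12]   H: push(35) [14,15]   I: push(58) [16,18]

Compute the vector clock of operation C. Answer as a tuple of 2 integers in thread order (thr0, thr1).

A, invoked 1, has no incoming edges; only thr0's bump applies → (1, 0)
invoked at 4, C merges VC(A)=(1, 0) and bumps thr1's slot → (1, 1)
invoked at 3, B merges VC(A)=(1, 0) and bumps thr0's slot → (2, 0)
invoked at 11, F merges VC(C)=(1, 1) and bumps thr1's slot → (1, 2)
invoked at 6, D merges VC(B)=(2, 0) and bumps thr0's slot → (3, 0)
invoked at 14, H merges VC(F)=(1, 2) and bumps thr1's slot → (1, 3)
invoked at 9, E merges VC(D)=(3, 0) and bumps thr0's slot → (4, 0)
invoked at 16, I merges VC(H)=(1, 3) and bumps thr1's slot → (1, 4)
invoked at 13, G merges VC(E)=(4, 0), VC(I)=(1, 4) and bumps thr0's slot → (5, 4)
target: VC(C) = (1, 1)

(1, 1)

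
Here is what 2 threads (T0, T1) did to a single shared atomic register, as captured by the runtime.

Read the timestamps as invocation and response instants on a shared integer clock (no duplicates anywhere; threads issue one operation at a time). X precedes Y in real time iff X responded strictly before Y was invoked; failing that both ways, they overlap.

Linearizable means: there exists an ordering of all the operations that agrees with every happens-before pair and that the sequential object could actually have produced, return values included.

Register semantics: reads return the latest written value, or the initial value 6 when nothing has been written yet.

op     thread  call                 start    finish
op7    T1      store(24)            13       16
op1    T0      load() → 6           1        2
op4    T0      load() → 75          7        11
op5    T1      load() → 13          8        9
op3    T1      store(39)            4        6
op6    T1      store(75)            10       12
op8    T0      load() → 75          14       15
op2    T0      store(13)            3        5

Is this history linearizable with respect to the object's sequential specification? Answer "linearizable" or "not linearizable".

witness order: op1, op3, op2, op5, op6, op4, op8, op7
step 1: op1 load() → 6 — value 6
step 2: op3 store(39) — value 39
step 3: op2 store(13) — value 13
step 4: op5 load() → 13 — value 13
step 5: op6 store(75) — value 75
step 6: op4 load() → 75 — value 75
step 7: op8 load() → 75 — value 75
step 8: op7 store(24) — value 24

linearizable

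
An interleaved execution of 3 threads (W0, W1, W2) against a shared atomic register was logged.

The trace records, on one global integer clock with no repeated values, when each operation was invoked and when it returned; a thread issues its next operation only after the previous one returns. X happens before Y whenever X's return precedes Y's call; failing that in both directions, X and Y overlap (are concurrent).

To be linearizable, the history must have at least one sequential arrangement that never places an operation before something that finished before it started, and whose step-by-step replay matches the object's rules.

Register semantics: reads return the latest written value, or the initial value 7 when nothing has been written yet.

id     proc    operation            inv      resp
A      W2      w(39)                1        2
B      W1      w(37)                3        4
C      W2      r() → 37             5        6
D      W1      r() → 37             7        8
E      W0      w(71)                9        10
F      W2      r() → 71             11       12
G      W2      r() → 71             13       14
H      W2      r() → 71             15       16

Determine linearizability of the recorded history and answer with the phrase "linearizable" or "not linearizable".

witness order: A, B, C, D, E, F, G, H
step 1: A w(39) — value 39
step 2: B w(37) — value 37
step 3: C r() → 37 — value 37
step 4: D r() → 37 — value 37
step 5: E w(71) — value 71
step 6: F r() → 71 — value 71
step 7: G r() → 71 — value 71
step 8: H r() → 71 — value 71

linearizable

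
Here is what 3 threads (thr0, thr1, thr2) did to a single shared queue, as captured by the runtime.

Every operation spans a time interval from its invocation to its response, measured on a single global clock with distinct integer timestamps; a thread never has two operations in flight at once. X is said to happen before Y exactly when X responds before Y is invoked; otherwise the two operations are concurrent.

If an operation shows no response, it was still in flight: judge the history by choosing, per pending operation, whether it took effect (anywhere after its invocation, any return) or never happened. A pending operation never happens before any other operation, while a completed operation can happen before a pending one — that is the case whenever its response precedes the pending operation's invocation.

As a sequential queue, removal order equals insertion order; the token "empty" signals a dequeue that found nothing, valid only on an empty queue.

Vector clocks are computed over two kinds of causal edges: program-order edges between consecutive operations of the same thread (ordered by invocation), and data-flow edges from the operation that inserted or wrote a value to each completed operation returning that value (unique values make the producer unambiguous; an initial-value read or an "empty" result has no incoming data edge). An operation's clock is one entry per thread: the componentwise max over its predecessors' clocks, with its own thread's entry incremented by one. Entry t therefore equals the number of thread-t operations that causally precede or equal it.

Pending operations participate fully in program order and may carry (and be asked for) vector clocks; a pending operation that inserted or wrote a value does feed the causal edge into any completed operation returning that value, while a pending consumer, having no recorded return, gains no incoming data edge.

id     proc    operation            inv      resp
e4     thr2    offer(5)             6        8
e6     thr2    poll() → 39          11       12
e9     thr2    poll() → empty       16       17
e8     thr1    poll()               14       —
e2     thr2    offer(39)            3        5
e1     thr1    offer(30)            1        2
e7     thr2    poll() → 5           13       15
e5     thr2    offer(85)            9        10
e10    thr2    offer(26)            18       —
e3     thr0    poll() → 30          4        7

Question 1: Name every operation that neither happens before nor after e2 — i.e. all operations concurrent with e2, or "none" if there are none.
Answer: e3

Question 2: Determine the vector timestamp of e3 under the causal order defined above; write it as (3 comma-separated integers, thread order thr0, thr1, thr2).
Answer: (1, 1, 0)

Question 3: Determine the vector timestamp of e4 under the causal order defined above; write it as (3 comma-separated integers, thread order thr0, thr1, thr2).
Answer: (0, 0, 2)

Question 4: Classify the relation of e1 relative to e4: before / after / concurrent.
Answer: before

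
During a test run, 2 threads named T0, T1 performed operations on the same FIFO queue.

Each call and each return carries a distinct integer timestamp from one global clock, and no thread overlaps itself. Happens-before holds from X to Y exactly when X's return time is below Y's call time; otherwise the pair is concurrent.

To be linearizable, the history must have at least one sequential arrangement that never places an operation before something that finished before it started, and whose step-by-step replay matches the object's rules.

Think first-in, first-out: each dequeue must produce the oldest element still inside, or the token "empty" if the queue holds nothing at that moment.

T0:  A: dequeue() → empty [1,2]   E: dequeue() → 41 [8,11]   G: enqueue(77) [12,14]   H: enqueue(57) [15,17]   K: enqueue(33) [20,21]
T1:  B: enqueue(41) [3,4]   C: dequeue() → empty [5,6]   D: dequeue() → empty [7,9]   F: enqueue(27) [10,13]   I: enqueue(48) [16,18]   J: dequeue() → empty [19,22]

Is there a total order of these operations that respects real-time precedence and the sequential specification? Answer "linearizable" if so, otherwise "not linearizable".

already the first 6 events (up to C's response at time 6) admit no linearization; the first 5 still do
exhaustive check: the 3 completed FIFO queue ops admit one real-time order; illegal
one such order, A, B, C, breaks at step 3 where C dequeue() → empty is illegal

not linearizable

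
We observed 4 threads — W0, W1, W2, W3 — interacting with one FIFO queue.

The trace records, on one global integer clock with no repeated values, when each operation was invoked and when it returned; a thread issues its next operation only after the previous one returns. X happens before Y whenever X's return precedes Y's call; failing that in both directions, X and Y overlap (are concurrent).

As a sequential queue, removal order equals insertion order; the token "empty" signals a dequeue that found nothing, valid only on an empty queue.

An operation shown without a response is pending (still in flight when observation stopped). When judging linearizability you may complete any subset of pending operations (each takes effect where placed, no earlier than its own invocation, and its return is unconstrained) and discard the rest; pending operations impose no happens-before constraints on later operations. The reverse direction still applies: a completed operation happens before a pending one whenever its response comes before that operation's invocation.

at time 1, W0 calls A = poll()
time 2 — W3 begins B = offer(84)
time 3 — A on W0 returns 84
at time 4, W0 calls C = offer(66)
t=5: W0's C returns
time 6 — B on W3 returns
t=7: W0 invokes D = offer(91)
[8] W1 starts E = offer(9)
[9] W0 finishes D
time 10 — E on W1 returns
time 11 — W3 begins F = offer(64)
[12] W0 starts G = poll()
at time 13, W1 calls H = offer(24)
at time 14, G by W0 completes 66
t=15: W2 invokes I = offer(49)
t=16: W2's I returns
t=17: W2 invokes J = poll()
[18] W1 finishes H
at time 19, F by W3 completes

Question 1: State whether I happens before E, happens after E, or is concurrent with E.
after

I spans [15,16], E spans [8,10]
resp(E)=10 < inv(I)=15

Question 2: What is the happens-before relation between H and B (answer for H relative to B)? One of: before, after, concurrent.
after

H spans [13,18], B spans [2,6]
resp(B)=6 < inv(H)=13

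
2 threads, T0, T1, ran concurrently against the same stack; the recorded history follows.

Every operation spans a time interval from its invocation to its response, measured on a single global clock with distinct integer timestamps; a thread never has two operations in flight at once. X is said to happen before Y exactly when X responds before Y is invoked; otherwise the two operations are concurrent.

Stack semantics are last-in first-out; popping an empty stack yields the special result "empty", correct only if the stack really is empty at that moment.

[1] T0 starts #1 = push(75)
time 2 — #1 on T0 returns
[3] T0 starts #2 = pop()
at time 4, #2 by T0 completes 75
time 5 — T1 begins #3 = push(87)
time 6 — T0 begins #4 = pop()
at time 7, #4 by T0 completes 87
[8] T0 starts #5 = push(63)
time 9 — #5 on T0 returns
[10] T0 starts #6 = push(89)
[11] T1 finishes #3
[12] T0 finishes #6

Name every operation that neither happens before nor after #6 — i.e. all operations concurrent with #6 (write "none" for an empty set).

#3

overlap test against #6 [10,12]: concurrent iff the interval meets 10..12
#1 [1,2]: before
#2 [3,4]: before
#3 [5,11]: concurrent
#4 [6,7]: before
#5 [8,9]: before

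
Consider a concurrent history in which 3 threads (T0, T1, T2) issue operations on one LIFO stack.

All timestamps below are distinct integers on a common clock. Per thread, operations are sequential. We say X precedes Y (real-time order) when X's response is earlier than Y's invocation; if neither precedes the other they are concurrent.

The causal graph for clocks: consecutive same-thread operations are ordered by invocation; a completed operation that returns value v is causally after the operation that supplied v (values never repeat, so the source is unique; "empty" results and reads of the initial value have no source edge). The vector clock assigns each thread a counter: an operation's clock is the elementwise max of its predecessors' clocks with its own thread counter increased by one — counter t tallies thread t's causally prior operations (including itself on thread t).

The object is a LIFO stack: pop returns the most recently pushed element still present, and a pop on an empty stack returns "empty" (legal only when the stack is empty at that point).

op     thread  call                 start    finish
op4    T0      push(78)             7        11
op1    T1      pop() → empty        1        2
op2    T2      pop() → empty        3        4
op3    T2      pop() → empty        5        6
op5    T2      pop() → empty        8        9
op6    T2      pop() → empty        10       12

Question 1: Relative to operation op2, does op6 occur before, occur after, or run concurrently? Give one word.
Answer: after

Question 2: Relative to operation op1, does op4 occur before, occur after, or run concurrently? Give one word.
Answer: after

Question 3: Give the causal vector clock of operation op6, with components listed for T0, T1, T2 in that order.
Answer: (0, 0, 4)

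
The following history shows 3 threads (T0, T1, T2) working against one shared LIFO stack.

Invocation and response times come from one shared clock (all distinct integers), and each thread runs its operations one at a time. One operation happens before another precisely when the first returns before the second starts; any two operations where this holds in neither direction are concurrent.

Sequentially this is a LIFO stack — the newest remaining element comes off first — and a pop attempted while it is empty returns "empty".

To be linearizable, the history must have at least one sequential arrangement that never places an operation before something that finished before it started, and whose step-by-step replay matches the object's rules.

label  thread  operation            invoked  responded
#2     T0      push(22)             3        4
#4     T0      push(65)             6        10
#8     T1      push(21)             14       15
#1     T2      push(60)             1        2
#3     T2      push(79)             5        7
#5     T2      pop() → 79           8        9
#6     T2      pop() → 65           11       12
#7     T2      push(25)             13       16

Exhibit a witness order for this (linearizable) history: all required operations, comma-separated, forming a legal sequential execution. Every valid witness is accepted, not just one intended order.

#1, #2, #3, #5, #4, #6, #7, #8

1. #1 push(60), leaving stack <60>
2. #2 push(22), leaving stack <60,22>
3. #3 push(79), leaving stack <60,22,79>
4. #5 pop() → 79, leaving stack <60,22>
5. #4 push(65), leaving stack <60,22,65>
6. #6 pop() → 65, leaving stack <60,22>
7. #7 push(25), leaving stack <60,22,25>
8. #8 push(21), leaving stack <60,22,25,21>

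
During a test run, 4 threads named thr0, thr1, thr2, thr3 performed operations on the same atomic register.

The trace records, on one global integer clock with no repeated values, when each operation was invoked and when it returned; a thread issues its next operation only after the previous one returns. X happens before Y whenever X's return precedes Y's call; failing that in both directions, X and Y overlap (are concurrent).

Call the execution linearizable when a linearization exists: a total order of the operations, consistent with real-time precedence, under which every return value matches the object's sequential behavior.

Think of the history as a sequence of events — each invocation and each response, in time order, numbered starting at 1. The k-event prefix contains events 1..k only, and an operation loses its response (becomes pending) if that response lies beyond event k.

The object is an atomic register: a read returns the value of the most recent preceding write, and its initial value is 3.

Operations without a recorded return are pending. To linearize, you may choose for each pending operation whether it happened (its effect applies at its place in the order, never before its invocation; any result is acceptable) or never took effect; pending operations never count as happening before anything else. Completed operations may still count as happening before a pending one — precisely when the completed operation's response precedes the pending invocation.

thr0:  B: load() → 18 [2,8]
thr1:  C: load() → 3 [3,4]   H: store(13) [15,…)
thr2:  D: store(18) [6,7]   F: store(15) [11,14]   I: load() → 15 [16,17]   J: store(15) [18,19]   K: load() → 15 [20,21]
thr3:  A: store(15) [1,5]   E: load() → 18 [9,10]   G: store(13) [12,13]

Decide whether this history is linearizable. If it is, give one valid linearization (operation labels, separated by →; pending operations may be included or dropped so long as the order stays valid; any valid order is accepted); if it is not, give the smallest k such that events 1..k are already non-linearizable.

linearizable — witness: C → A → D → B → E → G → F → I → H → J → K

1. C load() → 3, leaving value 3
2. A store(15), leaving value 15
3. D store(18), leaving value 18
4. B load() → 18, leaving value 18
5. E load() → 18, leaving value 18
6. G store(13), leaving value 13
7. F store(15), leaving value 15
8. I load() → 15, leaving value 15
9. H store(13) (pending, included), leaving value 13
10. J store(15), leaving value 15
11. K load() → 15, leaving value 15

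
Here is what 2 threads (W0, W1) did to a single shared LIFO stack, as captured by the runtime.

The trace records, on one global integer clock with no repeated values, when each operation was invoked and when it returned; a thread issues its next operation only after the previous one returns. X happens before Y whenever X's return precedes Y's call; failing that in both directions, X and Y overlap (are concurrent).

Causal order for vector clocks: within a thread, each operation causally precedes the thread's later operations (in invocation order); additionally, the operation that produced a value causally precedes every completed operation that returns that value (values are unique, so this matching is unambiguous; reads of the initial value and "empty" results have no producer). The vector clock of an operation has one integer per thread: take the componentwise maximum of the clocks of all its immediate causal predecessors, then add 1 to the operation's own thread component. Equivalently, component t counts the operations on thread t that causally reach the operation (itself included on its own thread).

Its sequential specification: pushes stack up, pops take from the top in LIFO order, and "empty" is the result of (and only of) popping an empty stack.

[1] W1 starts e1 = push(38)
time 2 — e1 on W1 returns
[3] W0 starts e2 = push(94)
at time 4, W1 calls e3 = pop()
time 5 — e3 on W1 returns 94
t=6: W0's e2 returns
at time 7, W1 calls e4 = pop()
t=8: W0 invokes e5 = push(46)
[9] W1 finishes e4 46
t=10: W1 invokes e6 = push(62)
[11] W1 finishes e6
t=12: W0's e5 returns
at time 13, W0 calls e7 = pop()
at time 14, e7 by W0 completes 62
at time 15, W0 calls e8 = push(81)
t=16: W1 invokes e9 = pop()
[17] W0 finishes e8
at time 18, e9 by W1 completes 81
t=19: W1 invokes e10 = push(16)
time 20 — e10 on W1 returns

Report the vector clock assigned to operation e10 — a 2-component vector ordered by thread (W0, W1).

e1 (invocation 1): nothing precedes it; W1's component alone gives (0, 1)
e2 (invocation 3): nothing precedes it; W0's component alone gives (1, 0)
from VC(e2)=(1, 0), e5 (invoked 8) maxes components and bumps W0 → (2, 0)
from VC(e1)=(0, 1), VC(e2)=(1, 0), e3 (invoked 4) maxes components and bumps W1 → (1, 2)
from VC(e3)=(1, 2), VC(e5)=(2, 0), e4 (invoked 7) maxes components and bumps W1 → (2, 3)
from VC(e4)=(2, 3), e6 (invoked 10) maxes components and bumps W1 → (2, 4)
from VC(e5)=(2, 0), VC(e6)=(2, 4), e7 (invoked 13) maxes components and bumps W0 → (3, 4)
from VC(e7)=(3, 4), e8 (invoked 15) maxes components and bumps W0 → (4, 4)
from VC(e6)=(2, 4), VC(e8)=(4, 4), e9 (invoked 16) maxes components and bumps W1 → (4, 5)
from VC(e9)=(4, 5), e10 (invoked 19) maxes components and bumps W1 → (4, 6)
target: VC(e10) = (4, 6)

(4, 6)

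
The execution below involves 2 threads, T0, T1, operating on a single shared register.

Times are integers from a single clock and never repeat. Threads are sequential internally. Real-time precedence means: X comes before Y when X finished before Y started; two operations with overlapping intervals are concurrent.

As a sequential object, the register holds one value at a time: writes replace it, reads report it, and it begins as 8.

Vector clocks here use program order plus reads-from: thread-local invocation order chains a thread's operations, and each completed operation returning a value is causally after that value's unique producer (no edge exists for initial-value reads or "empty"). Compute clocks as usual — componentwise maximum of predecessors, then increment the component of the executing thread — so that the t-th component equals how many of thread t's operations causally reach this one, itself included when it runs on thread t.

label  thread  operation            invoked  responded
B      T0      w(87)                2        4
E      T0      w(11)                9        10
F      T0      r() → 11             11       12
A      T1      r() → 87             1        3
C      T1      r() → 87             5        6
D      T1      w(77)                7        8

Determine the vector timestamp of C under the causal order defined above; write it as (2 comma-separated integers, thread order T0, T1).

invoked at 2, B has no predecessors; its own T0 bump gives (1, 0)
merge at A (invoked 1): VC(B)=(1, 0), own-thread bump on T1 → (1, 1)
merge at E (invoked 9): VC(B)=(1, 0), own-thread bump on T0 → (2, 0)
merge at C (invoked 5): VC(A)=(1, 1), VC(B)=(1, 0), own-thread bump on T1 → (1, 2)
merge at F (invoked 11): VC(E)=(2, 0), own-thread bump on T0 → (3, 0)
merge at D (invoked 7): VC(C)=(1, 2), own-thread bump on T1 → (1, 3)
target: VC(C) = (1, 2)

(1, 2)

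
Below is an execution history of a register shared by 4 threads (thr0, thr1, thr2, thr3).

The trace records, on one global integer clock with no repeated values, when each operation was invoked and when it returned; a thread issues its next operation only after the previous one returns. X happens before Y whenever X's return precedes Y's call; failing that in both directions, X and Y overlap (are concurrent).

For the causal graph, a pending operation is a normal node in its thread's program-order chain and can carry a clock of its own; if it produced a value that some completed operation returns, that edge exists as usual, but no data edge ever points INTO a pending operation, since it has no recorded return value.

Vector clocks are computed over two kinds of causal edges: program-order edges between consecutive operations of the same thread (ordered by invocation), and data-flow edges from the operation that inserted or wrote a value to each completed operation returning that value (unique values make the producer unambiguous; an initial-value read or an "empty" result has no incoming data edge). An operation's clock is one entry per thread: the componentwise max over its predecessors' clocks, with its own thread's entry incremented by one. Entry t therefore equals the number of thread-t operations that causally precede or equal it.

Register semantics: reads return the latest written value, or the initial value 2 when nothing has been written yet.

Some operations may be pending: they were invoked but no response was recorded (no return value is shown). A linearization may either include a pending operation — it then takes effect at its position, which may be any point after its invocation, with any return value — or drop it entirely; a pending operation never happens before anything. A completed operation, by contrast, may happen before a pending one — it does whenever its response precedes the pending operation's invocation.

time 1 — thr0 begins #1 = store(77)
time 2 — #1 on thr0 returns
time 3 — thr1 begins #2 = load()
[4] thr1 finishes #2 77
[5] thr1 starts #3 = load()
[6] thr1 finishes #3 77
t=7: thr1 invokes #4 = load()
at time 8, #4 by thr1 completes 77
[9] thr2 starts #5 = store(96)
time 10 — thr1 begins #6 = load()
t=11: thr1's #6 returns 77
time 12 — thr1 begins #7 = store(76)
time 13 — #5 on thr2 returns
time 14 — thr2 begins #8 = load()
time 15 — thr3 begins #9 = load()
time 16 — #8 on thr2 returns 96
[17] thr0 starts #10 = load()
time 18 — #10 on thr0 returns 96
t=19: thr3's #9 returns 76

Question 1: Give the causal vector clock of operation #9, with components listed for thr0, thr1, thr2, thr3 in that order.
#5, invoked 9, has no incoming edges; only thr2's bump applies → (0, 0, 1, 0)
#1, invoked 1, has no incoming edges; only thr0's bump applies → (1, 0, 0, 0)
from VC(#5)=(0, 0, 1, 0), #8 (invoked 14) maxes components and bumps thr2 → (0, 0, 2, 0)
from VC(#1)=(1, 0, 0, 0), #2 (invoked 3) maxes components and bumps thr1 → (1, 1, 0, 0)
from VC(#1)=(1, 0, 0, 0), VC(#2)=(1, 1, 0, 0), #3 (invoked 5) maxes components and bumps thr1 → (1, 2, 0, 0)
from VC(#1)=(1, 0, 0, 0), VC(#5)=(0, 0, 1, 0), #10 (invoked 17) maxes components and bumps thr0 → (2, 0, 1, 0)
from VC(#1)=(1, 0, 0, 0), VC(#3)=(1, 2, 0, 0), #4 (invoked 7) maxes components and bumps thr1 → (1, 3, 0, 0)
from VC(#1)=(1, 0, 0, 0), VC(#4)=(1, 3, 0, 0), #6 (invoked 10) maxes components and bumps thr1 → (1, 4, 0, 0)
from VC(#6)=(1, 4, 0, 0), #7 (invoked 12) maxes components and bumps thr1 → (1, 5, 0, 0)
from VC(#7)=(1, 5, 0, 0), #9 (invoked 15) maxes components and bumps thr3 → (1, 5, 0, 1)
target: VC(#9) = (1, 5, 0, 1)

(1, 5, 0, 1)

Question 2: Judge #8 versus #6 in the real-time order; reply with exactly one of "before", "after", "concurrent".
#8 spans [14,16], #6 spans [10,11]
resp(#6)=11 < inv(#8)=14

after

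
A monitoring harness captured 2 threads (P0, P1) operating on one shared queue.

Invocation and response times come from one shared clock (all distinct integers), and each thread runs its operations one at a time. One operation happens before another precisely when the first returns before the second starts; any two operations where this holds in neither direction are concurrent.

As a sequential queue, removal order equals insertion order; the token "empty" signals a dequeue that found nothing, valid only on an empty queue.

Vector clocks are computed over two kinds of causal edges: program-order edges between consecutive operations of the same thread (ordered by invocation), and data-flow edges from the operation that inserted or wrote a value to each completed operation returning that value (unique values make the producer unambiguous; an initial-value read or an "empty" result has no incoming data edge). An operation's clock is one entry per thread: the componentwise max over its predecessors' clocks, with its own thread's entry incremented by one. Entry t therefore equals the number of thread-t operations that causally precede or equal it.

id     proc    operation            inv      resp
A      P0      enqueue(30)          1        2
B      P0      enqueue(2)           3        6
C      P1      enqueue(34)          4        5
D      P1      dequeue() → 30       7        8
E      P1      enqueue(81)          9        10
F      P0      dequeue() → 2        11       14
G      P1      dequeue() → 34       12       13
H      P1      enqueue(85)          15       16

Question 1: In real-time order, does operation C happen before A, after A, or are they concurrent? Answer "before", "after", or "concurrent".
Answer: after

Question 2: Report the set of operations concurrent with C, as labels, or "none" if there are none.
Answer: B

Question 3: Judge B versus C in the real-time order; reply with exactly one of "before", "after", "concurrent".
Answer: concurrent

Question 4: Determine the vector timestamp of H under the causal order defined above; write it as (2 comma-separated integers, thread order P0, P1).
Answer: (1, 5)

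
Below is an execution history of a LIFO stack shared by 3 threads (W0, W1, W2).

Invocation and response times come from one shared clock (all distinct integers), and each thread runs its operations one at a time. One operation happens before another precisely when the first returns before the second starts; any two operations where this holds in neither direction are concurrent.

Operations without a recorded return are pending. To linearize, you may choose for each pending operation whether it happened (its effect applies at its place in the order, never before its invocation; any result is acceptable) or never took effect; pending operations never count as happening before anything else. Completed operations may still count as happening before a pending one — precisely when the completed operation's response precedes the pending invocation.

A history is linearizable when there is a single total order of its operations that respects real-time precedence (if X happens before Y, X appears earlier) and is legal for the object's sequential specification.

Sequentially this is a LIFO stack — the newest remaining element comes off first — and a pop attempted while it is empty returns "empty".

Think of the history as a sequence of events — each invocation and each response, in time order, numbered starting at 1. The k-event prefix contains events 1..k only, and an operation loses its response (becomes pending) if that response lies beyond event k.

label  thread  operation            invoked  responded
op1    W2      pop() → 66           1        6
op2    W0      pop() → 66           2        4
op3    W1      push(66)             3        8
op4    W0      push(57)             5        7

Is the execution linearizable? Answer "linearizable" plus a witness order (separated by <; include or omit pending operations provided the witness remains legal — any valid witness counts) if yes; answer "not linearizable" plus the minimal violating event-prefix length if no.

prefix check: 1..5 passes, 1..6 fails once op1's time-6 response joins
no legal order exists: 2 real-time-consistent candidates over 2 completed LIFO stack operations, all rejected
every completion of the 2 pending operations (op3, op4) was checked; none linearizes
e.g. op1, op2 (pending dropped): illegal at step 1, since op1 pop() → 66 cannot apply there
e.g. op2, op1 (pending dropped): illegal at step 1, since op2 pop() → 66 cannot apply there

not linearizable — minimal violating prefix: 6 events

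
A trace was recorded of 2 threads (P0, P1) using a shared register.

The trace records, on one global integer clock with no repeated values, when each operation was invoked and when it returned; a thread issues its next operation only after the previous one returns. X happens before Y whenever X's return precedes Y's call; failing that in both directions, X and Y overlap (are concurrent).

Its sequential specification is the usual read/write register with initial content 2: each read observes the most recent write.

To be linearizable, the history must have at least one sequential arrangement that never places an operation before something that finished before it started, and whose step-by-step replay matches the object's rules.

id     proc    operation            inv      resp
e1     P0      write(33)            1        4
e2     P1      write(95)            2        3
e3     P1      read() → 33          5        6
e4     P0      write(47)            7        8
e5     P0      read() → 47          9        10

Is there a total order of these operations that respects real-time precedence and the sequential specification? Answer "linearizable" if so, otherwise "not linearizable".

witness order: e2, e1, e3, e4, e5
step 1: e2 write(95) — value 95
step 2: e1 write(33) — value 33
step 3: e3 read() → 33 — value 33
step 4: e4 write(47) — value 47
step 5: e5 read() → 47 — value 47

linearizable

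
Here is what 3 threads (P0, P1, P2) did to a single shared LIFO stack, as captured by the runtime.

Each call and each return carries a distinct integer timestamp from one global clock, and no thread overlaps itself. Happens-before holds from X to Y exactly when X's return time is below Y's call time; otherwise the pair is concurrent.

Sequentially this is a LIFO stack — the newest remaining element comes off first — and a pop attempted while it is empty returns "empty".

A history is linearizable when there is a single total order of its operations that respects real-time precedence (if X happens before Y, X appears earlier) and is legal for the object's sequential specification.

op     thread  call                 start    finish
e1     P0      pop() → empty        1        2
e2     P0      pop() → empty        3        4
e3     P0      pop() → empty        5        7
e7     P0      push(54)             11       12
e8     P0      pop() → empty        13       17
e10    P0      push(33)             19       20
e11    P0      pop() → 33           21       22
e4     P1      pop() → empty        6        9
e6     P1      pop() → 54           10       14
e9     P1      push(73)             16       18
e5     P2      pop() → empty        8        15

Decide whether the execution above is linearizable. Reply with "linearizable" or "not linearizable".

a witness: e1, e2, e3, e4, e5, e7, e6, e8, e9, e10, e11
1. e1 pop() → empty, leaving stack <>
2. e2 pop() → empty, leaving stack <>
3. e3 pop() → empty, leaving stack <>
4. e4 pop() → empty, leaving stack <>
5. e5 pop() → empty, leaving stack <>
6. e7 push(54), leaving stack <54>
7. e6 pop() → 54, leaving stack <>
8. e8 pop() → empty, leaving stack <>
9. e9 push(73), leaving stack <73>
10. e10 push(33), leaving stack <73,33>
11. e11 pop() → 33, leaving stack <73>

linearizable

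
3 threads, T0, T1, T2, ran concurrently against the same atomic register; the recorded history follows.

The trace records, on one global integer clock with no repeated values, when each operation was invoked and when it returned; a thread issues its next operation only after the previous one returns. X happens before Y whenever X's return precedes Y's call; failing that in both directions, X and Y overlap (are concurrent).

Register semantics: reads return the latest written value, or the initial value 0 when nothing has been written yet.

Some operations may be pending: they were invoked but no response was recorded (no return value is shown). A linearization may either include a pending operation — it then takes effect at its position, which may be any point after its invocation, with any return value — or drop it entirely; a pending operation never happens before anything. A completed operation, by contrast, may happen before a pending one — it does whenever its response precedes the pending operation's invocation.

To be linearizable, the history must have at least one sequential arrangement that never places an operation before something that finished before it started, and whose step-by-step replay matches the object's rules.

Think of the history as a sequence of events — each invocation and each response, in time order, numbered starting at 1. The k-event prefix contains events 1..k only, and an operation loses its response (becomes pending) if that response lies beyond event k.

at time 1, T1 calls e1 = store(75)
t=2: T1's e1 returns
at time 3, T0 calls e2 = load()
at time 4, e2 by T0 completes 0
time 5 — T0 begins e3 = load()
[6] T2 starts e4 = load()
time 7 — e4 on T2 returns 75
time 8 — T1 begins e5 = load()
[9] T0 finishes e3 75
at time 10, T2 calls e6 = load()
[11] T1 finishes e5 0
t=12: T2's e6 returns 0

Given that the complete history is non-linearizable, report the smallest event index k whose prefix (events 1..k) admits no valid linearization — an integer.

one valid order for events 1..3 is e1:
1. e1 store(75), leaving value 75
once event 4 joins (e2's response, time 4), exhaustive search finds no witness
one such order, e1, e2, breaks at step 2 where e2 load() → 0 is illegal

4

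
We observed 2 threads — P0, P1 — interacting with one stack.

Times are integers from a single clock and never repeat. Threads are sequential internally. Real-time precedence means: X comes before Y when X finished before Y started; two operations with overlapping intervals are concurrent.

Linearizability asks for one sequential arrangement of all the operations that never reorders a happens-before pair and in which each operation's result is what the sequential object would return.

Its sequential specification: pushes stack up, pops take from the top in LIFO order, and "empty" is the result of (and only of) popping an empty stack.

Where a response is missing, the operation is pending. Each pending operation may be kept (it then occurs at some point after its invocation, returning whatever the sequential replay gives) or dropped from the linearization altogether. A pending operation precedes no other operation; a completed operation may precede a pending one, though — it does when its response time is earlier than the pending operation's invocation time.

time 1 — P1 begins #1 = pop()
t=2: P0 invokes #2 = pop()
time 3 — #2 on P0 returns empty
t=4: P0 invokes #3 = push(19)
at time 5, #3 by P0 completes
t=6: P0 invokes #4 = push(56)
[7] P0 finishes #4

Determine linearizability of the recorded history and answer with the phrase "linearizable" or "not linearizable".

linearizable

one valid linearization: #1, #2, #3, #4
after step 1 (#1 pop() (pending, included)): stack <>
after step 2 (#2 pop() → empty): stack <>
after step 3 (#3 push(19)): stack <19>
after step 4 (#4 push(56)): stack <19,56>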